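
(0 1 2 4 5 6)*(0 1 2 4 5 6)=(0 2 5)(1 4 6)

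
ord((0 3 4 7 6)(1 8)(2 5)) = 10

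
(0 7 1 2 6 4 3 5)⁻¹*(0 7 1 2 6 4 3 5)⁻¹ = (0 3 6 1)(2 7 5 4)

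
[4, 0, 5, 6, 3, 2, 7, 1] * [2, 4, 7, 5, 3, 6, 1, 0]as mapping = [0→3, 1→2, 2→6, 3→1, 4→5, 5→7, 6→0, 7→4]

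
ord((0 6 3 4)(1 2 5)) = 12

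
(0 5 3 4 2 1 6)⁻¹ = (0 6 1 2 4 3 5)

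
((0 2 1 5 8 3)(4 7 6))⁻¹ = (0 3 8 5 1 2)(4 6 7)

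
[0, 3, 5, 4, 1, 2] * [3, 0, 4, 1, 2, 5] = [3, 1, 5, 2, 0, 4]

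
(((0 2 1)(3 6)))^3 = (3 6)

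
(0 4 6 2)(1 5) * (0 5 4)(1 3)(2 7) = (1 4 6 7 2 5 3)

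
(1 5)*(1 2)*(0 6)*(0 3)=(0 6 3) (1 5 2) 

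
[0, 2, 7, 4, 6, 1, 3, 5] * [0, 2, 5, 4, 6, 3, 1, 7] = [0, 5, 7, 6, 1, 2, 4, 3]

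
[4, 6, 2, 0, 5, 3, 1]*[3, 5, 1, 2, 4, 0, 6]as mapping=[0→4, 1→6, 2→1, 3→3, 4→0, 5→2, 6→5]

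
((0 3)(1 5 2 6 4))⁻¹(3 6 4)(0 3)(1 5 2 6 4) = (0 4 1)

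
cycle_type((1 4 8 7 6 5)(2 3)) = 2.6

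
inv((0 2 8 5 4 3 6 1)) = (0 1 6 3 4 5 8 2)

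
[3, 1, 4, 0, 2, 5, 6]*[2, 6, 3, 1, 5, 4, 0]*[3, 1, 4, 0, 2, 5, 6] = [1, 6, 5, 4, 0, 2, 3]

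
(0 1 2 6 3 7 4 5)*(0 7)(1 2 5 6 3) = (0 2 3)(1 5 7 4 6)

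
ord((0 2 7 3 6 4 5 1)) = 8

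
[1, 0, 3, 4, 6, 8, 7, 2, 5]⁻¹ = [1, 0, 7, 2, 3, 8, 4, 6, 5]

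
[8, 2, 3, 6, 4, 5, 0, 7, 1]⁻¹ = [6, 8, 1, 2, 4, 5, 3, 7, 0]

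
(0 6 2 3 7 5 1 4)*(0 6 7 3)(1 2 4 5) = (0 7 1 5 2)(4 6)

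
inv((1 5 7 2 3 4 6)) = (1 6 4 3 2 7 5)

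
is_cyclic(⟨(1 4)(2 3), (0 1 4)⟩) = no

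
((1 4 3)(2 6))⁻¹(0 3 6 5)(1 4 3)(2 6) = (0 1 2 5)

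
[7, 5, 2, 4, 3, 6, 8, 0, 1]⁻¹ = [7, 8, 2, 4, 3, 1, 5, 0, 6]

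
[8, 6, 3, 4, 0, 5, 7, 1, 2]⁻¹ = [4, 7, 8, 2, 3, 5, 1, 6, 0]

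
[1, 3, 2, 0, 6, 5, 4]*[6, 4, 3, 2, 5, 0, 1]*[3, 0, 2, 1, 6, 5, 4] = [6, 2, 1, 4, 0, 3, 5]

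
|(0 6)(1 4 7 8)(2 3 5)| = 12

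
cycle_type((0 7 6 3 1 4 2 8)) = 8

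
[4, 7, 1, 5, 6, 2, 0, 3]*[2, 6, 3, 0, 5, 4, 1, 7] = [5, 7, 6, 4, 1, 3, 2, 0]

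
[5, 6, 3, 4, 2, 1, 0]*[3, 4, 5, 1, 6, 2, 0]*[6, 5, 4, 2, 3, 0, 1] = [4, 6, 5, 1, 0, 3, 2]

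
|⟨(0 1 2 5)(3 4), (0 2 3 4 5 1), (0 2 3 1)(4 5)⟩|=720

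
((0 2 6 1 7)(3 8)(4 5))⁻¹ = (0 7 1 6 2)(3 8)(4 5)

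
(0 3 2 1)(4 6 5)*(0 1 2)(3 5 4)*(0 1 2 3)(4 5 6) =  (0 6 5)(1 2 3)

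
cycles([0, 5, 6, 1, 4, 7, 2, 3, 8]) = (1 5 7 3)(2 6)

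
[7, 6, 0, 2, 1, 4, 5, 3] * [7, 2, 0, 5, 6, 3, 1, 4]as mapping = [0→4, 1→1, 2→7, 3→0, 4→2, 5→6, 6→3, 7→5]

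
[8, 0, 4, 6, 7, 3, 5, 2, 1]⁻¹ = [1, 8, 7, 5, 2, 6, 3, 4, 0]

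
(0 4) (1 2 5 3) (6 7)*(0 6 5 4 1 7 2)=(0 1) (2 4 6) (3 7 5) 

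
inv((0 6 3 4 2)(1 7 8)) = (0 2 4 3 6)(1 8 7)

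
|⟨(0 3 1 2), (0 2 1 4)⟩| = 120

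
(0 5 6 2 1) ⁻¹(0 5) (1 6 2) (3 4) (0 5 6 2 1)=(0 2 1) (3 4) (5 6) 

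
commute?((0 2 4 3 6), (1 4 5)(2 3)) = no:(0 2 4 3 6) * (1 4 5)(2 3) = (0 3 6)(1 4 2 5), (1 4 5)(2 3) * (0 2 4 3 6) = (0 2 6)(1 3 4 5)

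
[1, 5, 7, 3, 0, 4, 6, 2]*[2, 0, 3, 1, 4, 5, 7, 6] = [0, 5, 6, 1, 2, 4, 7, 3] 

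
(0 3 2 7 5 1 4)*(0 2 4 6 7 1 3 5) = (0 5 3 4 2 1 6 7)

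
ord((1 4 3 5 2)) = 5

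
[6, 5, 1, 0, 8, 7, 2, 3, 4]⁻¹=[3, 2, 6, 7, 8, 1, 0, 5, 4]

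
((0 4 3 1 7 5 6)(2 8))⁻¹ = (0 6 5 7 1 3 4)(2 8)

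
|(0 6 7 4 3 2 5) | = 7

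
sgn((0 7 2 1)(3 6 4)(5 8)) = 1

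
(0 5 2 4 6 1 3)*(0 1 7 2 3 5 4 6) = (0 4)(1 5 3)(2 6 7)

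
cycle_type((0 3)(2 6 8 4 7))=2.5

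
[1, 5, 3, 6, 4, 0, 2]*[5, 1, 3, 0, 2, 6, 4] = [1, 6, 0, 4, 2, 5, 3]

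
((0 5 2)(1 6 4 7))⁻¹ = (0 2 5)(1 7 4 6)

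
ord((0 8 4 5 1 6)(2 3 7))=6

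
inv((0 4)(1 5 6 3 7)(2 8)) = (0 4)(1 7 3 6 5)(2 8)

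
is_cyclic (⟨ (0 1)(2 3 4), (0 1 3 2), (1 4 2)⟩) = no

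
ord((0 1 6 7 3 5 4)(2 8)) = 14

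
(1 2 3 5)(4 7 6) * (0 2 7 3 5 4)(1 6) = (0 2 5 6)(1 7)(3 4)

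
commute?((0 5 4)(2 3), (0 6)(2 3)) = no:(0 5 4)(2 3) * (0 6)(2 3) = (0 5 4 6), (0 6)(2 3) * (0 5 4)(2 3) = (0 6 5 4)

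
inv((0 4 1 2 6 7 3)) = (0 3 7 6 2 1 4)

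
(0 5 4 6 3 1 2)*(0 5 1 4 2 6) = (0 1 6 3 4)(2 5)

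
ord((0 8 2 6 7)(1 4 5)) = 15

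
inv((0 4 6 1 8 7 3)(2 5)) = (0 3 7 8 1 6 4)(2 5)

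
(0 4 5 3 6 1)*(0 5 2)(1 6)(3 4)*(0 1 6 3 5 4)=(0 5)(1 4 2)(3 6)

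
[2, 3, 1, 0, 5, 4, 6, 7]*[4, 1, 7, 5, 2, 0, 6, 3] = [7, 5, 1, 4, 0, 2, 6, 3]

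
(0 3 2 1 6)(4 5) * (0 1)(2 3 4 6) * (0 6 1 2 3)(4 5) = (0 5 1 3)(2 6)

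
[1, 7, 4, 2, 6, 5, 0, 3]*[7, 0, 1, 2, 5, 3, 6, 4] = [0, 4, 5, 1, 6, 3, 7, 2]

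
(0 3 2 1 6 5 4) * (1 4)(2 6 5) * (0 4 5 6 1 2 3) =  (1 6 3)(2 5)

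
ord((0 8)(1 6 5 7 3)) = 10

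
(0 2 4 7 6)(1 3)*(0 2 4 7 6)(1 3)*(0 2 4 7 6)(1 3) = (0 7 2 6 4)(1 3)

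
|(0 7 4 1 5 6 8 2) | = 8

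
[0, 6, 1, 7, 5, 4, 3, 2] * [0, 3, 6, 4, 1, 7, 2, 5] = [0, 2, 3, 5, 7, 1, 4, 6]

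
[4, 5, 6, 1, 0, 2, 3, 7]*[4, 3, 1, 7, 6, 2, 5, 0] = [6, 2, 5, 3, 4, 1, 7, 0] 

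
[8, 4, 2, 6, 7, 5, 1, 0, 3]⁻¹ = [7, 6, 2, 8, 1, 5, 3, 4, 0]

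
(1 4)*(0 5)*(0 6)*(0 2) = (0 5 6 2)(1 4)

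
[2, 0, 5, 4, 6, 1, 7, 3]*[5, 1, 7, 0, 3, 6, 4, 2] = [7, 5, 6, 3, 4, 1, 2, 0]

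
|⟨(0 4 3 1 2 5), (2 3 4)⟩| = 720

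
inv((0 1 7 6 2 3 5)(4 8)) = (0 5 3 2 6 7 1)(4 8)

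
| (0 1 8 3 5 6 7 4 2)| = 9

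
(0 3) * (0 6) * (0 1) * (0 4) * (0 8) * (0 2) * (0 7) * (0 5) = (0 3 6 1 4 8 2 7 5)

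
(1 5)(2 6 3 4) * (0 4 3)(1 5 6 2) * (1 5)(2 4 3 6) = (0 3 6)(1 2 4 5)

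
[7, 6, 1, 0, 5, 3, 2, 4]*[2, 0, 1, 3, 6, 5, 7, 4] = [4, 7, 0, 2, 5, 3, 1, 6]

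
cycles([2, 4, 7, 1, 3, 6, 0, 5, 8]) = (0 2 7 5 6)(1 4 3)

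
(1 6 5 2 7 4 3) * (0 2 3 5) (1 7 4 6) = (0 2 4 5 3 7 6) 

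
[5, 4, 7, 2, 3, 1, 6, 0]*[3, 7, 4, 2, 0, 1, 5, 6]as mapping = [0→1, 1→0, 2→6, 3→4, 4→2, 5→7, 6→5, 7→3]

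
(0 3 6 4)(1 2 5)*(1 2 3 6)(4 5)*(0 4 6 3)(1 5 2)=(0 3 5 1)(2 6)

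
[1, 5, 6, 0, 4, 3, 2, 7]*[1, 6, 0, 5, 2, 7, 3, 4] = [6, 7, 3, 1, 2, 5, 0, 4]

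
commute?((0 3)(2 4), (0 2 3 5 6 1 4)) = no:(0 3)(2 4) * (0 2 3 5 6 1 4) = (0 5 6 1 4 3 2), (0 2 3 5 6 1 4) * (0 3)(2 4) = (0 4 3 5 6 1 2)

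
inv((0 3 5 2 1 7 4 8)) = (0 8 4 7 1 2 5 3)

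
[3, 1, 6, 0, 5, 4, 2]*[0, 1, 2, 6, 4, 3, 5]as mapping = [0→6, 1→1, 2→5, 3→0, 4→3, 5→4, 6→2]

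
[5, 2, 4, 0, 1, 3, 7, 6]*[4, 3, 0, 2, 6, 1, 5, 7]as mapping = [0→1, 1→0, 2→6, 3→4, 4→3, 5→2, 6→7, 7→5]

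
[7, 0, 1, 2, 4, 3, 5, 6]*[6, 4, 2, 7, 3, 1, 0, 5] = [5, 6, 4, 2, 3, 7, 1, 0]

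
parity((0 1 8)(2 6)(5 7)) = even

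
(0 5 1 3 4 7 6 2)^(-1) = (0 2 6 7 4 3 1 5)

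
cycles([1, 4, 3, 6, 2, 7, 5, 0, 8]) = (0 1 4 2 3 6 5 7)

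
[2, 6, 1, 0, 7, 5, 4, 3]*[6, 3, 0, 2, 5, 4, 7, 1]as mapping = [0→0, 1→7, 2→3, 3→6, 4→1, 5→4, 6→5, 7→2]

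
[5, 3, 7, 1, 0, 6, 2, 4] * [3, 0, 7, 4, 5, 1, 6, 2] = [1, 4, 2, 0, 3, 6, 7, 5]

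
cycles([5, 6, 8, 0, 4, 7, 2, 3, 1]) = (0 5 7 3)(1 6 2 8)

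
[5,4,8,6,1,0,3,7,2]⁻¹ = [5,4,8,6,1,0,3,7,2]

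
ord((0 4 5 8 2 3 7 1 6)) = 9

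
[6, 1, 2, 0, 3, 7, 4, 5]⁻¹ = [3, 1, 2, 4, 6, 7, 0, 5]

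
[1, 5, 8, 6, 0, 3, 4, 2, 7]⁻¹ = [4, 0, 7, 5, 6, 1, 3, 8, 2]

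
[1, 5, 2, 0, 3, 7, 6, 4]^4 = [4, 3, 2, 7, 5, 0, 6, 1]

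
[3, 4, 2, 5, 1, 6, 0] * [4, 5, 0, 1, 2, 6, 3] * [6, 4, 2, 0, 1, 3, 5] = [4, 2, 6, 5, 3, 0, 1]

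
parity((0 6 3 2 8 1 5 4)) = odd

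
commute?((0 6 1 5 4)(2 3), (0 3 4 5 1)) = no:(0 6 1 5 4)(2 3)*(0 3 4 5 1) = (0 6)(2 4 3), (0 3 4 5 1)*(0 6 1 5 4)(2 3) = (0 2 3)(1 6)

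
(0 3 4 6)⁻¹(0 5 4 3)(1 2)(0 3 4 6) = (1 2)(3 5 6 4)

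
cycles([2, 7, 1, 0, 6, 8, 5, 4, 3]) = (0 2 1 7 4 6 5 8 3)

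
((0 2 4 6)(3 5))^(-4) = ()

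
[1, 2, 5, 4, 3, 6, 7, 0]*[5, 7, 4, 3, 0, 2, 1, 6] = [7, 4, 2, 0, 3, 1, 6, 5]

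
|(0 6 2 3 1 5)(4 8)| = 6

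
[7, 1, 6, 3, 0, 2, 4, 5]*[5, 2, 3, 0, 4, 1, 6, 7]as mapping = [0→7, 1→2, 2→6, 3→0, 4→5, 5→3, 6→4, 7→1]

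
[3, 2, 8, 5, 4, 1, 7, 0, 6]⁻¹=[7, 5, 1, 0, 4, 3, 8, 6, 2]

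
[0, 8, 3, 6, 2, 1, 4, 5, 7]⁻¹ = [0, 5, 4, 2, 6, 7, 3, 8, 1]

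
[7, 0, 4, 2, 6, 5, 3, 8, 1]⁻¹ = [1, 8, 3, 6, 2, 5, 4, 0, 7]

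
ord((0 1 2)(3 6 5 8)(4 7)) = 12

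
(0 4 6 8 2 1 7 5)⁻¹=(0 5 7 1 2 8 6 4)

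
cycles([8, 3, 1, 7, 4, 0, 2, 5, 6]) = (0 8 6 2 1 3 7 5)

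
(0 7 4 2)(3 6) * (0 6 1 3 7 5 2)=(0 5 2 6 7 4)(1 3)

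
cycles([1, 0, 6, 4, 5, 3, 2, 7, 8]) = (0 1)(2 6)(3 4 5)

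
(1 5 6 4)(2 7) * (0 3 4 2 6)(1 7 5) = (0 3 4 7 6 2 5)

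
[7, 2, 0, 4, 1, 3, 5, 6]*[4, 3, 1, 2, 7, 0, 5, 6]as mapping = [0→6, 1→1, 2→4, 3→7, 4→3, 5→2, 6→0, 7→5]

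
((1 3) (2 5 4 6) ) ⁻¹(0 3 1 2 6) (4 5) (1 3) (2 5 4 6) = (0 1 3 5 2) (4 6) 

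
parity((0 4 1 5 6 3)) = odd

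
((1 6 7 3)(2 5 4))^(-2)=(1 7)(2 5 4)(3 6)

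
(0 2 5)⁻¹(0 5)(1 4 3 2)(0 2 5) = (0 2)(1 4 3 5)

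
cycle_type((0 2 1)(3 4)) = 2.3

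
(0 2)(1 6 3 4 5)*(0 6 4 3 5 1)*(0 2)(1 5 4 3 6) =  (1 3 6 4 5 2)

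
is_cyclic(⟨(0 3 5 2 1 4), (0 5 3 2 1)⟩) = no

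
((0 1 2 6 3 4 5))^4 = (0 3 1 4 2 5 6)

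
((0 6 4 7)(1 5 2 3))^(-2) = (0 4)(1 2)(3 5)(6 7)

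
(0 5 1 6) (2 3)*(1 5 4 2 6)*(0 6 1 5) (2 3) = (0 4 3 1 5) 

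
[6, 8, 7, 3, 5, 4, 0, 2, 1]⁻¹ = [6, 8, 7, 3, 5, 4, 0, 2, 1]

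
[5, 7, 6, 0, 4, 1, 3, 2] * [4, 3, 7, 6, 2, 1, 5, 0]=[1, 0, 5, 4, 2, 3, 6, 7]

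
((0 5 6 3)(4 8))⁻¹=(0 3 6 5)(4 8)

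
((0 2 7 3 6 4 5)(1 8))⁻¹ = (0 5 4 6 3 7 2)(1 8)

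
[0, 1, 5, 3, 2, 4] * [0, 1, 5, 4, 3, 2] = [0, 1, 2, 4, 5, 3]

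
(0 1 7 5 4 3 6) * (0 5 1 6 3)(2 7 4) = (0 6 5 2 7 1 4)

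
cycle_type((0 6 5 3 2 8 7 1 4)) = 9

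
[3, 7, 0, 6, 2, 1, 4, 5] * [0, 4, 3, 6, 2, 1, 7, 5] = [6, 5, 0, 7, 3, 4, 2, 1]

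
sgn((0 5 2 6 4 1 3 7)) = -1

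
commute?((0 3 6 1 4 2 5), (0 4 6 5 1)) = no:(0 3 6 1 4 2 5)*(0 4 6 5 1) = (0 3 5 4 2 1 6), (0 4 6 5 1)*(0 3 6 1 4 2 5) = (0 2 5 4 1 3 6)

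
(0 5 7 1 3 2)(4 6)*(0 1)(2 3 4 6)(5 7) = (0 7)(1 4 2)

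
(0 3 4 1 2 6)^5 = (0 6 2 1 4 3)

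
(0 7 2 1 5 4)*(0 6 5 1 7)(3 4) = (2 7)(3 4 6 5)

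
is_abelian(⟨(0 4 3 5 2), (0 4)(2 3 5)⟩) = no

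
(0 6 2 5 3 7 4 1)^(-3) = (0 7 2 1 3 6 4 5)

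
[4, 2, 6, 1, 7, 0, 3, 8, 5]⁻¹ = [5, 3, 1, 6, 0, 8, 2, 4, 7]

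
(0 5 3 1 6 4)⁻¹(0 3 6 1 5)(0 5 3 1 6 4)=(1 4 6 3 5)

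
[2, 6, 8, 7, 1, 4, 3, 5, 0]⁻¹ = [8, 4, 0, 6, 5, 7, 1, 3, 2]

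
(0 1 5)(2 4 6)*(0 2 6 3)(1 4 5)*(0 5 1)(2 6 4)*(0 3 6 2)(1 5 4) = (1 3 4 6)(2 5)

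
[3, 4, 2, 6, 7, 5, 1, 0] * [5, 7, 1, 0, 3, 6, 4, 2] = [0, 3, 1, 4, 2, 6, 7, 5]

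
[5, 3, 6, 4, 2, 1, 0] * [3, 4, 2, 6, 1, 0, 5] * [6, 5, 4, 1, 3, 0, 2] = [6, 2, 0, 5, 4, 3, 1] 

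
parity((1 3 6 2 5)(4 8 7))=even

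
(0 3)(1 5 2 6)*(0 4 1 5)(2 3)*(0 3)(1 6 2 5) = (0 5)(1 3 4 6)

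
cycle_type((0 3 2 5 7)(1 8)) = 2.5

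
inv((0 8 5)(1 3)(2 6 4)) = (0 5 8)(1 3)(2 4 6)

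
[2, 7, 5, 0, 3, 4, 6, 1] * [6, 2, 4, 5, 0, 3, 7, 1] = [4, 1, 3, 6, 5, 0, 7, 2]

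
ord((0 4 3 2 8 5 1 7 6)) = 9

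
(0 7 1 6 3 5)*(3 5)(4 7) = (0 4 7 1 6 5)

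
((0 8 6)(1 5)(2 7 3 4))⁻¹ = (0 6 8)(1 5)(2 4 3 7)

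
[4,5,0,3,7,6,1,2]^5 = [4,6,0,3,7,1,5,2]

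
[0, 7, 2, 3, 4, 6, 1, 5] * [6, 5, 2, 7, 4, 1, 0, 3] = [6, 3, 2, 7, 4, 0, 5, 1]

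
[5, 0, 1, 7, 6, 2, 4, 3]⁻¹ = [1, 2, 5, 7, 6, 0, 4, 3]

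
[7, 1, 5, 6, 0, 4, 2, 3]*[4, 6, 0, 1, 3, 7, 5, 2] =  [2, 6, 7, 5, 4, 3, 0, 1]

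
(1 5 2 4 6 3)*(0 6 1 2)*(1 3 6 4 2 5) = (0 4 3 5)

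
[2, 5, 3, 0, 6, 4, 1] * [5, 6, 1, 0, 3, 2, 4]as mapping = [0→1, 1→2, 2→0, 3→5, 4→4, 5→3, 6→6]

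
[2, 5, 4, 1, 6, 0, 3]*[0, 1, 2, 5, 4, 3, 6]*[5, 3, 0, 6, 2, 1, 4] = [0, 6, 2, 3, 4, 5, 1]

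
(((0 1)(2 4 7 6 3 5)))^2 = (2 7 3)(4 6 5)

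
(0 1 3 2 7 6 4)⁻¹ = (0 4 6 7 2 3 1)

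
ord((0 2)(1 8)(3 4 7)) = 6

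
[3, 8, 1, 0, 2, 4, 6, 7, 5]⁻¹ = [3, 2, 4, 0, 5, 8, 6, 7, 1]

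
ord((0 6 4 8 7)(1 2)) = 10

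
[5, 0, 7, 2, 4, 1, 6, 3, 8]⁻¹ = [1, 5, 3, 7, 4, 0, 6, 2, 8]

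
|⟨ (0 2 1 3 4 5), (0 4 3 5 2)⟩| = 120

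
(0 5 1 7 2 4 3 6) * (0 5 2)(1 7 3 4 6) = (0 2 6 5 7)(1 3)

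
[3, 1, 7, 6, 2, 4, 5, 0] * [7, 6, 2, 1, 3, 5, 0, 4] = [1, 6, 4, 0, 2, 3, 5, 7]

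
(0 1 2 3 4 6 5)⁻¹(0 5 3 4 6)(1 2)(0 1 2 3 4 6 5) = (0 4 6 5 1)(2 3)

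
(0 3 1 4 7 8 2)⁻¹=(0 2 8 7 4 1 3)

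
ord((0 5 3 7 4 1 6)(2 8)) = 14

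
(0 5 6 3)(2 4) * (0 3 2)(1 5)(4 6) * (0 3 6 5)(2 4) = (0 1)(2 5)(3 6 4)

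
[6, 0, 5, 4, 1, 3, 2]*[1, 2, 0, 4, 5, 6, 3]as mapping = [0→3, 1→1, 2→6, 3→5, 4→2, 5→4, 6→0]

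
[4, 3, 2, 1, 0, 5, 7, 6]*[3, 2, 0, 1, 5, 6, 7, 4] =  [5, 1, 0, 2, 3, 6, 4, 7]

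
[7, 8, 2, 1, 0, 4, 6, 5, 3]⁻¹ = [4, 3, 2, 8, 5, 7, 6, 0, 1]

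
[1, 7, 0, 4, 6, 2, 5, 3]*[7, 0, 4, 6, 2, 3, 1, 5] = [0, 5, 7, 2, 1, 4, 3, 6]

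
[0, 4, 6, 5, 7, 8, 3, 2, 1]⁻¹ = [0, 8, 7, 6, 1, 3, 2, 4, 5]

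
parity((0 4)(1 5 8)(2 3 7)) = odd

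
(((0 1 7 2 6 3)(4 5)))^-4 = (0 7 6)(1 2 3)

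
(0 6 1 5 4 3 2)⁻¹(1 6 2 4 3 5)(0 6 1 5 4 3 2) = (0 3 2 4 5 1)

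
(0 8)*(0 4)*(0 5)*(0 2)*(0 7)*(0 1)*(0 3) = (0 8 4 5 2 7 1 3) 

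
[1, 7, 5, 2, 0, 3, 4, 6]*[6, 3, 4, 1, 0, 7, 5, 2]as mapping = [0→3, 1→2, 2→7, 3→4, 4→6, 5→1, 6→0, 7→5]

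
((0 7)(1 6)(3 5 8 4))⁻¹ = (0 7)(1 6)(3 4 8 5)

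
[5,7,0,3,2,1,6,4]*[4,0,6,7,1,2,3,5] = [2,5,4,7,6,0,3,1]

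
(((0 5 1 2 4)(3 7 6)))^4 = (0 4 2 1 5)(3 7 6)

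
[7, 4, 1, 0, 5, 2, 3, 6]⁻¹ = [3, 2, 5, 6, 1, 4, 7, 0]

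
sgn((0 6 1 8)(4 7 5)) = -1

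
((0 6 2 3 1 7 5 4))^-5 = (0 3 5 6 1 4 2 7)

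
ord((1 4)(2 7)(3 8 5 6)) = 4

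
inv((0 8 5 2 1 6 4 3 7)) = (0 7 3 4 6 1 2 5 8)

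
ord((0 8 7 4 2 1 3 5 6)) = 9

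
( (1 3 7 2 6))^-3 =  (1 7 6 3 2)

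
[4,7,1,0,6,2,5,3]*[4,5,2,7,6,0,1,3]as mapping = [0→6,1→3,2→5,3→4,4→1,5→2,6→0,7→7]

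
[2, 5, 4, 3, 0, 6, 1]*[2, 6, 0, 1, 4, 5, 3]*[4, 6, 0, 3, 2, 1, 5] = [4, 1, 2, 6, 0, 3, 5]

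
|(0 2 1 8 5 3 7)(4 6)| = 14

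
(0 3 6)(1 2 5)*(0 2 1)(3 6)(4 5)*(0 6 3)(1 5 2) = (0 3)(1 5 6)(2 4)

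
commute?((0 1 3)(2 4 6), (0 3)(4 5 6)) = no:(0 1 3)(2 4 6)*(0 3)(4 5 6) = (0 1)(2 5 6), (0 3)(4 5 6)*(0 1 3)(2 4 6) = (1 3)(2 4 5)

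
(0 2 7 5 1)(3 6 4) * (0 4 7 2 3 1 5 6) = (0 3)(1 4)(6 7)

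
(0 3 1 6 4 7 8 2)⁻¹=(0 2 8 7 4 6 1 3)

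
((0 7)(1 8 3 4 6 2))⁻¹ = (0 7)(1 2 6 4 3 8)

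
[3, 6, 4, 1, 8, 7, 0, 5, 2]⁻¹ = [6, 3, 8, 0, 2, 7, 1, 5, 4]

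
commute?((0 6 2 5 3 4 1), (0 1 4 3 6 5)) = no:(0 6 2 5 3 4 1)*(0 1 4 3 6 5) = (0 5 6 2), (0 1 4 3 6 5)*(0 6 2 5 3 4 1) = (2 5 6 3)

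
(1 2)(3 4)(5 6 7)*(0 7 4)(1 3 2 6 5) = (0 7 1 6 4 2 3)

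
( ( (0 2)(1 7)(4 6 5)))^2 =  (4 5 6)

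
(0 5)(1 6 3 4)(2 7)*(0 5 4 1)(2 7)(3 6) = (0 4)(1 3)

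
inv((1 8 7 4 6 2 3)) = (1 3 2 6 4 7 8)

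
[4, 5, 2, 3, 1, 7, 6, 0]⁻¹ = [7, 4, 2, 3, 0, 1, 6, 5]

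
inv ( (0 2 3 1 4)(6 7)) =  (0 4 1 3 2)(6 7)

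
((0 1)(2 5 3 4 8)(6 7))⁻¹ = (0 1)(2 8 4 3 5)(6 7)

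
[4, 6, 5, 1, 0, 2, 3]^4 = [0, 6, 2, 1, 4, 5, 3]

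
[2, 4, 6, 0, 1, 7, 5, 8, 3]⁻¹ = [3, 4, 0, 8, 1, 6, 2, 5, 7]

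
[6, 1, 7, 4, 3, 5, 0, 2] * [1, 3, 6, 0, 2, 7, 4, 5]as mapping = [0→4, 1→3, 2→5, 3→2, 4→0, 5→7, 6→1, 7→6]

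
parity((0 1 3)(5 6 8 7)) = odd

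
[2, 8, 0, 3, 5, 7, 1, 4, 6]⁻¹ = [2, 6, 0, 3, 7, 4, 8, 5, 1]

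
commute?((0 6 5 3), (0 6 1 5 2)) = no:(0 6 5 3)*(0 6 1 5 2) = (0 1 5 3 6 2), (0 6 1 5 2)*(0 6 5 3) = (0 5 2 6 1 3)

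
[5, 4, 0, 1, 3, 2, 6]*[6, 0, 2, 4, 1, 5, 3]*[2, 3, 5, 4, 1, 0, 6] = [0, 3, 6, 2, 1, 5, 4]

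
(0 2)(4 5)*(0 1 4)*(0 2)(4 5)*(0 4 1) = (0 4 1 5 2)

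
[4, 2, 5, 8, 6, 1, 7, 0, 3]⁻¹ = [7, 5, 1, 8, 0, 2, 4, 6, 3]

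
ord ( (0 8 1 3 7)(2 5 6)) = 15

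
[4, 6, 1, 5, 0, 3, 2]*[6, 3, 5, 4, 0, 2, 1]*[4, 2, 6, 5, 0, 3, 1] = [4, 2, 5, 6, 1, 0, 3]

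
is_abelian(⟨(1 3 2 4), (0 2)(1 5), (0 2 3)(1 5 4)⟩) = no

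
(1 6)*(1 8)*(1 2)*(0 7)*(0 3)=(0 7 3)(1 6 8 2)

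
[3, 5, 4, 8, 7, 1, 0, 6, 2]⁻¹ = [6, 5, 8, 0, 2, 1, 7, 4, 3]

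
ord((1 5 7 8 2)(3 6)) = 10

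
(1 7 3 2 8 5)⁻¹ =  (1 5 8 2 3 7)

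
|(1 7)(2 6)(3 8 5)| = 6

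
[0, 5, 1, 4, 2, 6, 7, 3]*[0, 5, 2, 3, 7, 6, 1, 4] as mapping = [0→0, 1→6, 2→5, 3→7, 4→2, 5→1, 6→4, 7→3] 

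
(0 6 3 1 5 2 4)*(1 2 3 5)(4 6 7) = (0 7 4)(2 6 5 3)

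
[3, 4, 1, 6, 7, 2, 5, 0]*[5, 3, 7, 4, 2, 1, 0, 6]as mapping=[0→4, 1→2, 2→3, 3→0, 4→6, 5→7, 6→1, 7→5]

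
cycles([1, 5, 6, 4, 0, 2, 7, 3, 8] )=(0 1 5 2 6 7 3 4)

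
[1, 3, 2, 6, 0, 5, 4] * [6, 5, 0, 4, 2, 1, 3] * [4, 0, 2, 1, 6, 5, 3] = [5, 6, 4, 1, 3, 0, 2]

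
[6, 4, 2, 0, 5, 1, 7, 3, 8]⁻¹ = [3, 5, 2, 7, 1, 4, 0, 6, 8]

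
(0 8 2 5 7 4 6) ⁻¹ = (0 6 4 7 5 2 8) 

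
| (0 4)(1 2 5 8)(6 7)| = 4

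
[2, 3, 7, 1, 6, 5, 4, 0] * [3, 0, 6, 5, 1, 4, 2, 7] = [6, 5, 7, 0, 2, 4, 1, 3]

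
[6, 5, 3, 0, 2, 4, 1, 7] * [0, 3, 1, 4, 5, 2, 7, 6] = [7, 2, 4, 0, 1, 5, 3, 6] 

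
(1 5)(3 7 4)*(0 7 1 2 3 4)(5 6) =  (0 7)(1 6 5 2 3)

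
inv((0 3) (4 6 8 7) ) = (0 3) (4 7 8 6) 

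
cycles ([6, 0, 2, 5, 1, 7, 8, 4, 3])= (0 6 8 3 5 7 4 1)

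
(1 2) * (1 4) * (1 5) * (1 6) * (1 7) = (1 2 4 5 6 7)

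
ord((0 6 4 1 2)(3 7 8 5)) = 20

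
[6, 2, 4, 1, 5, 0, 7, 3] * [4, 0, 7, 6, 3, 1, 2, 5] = [2, 7, 3, 0, 1, 4, 5, 6]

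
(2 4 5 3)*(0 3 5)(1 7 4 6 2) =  (0 3 1 7 4)(2 6)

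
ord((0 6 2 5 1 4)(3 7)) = 6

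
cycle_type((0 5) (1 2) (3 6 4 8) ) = 2^2.4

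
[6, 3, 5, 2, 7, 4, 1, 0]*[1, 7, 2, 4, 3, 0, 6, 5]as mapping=[0→6, 1→4, 2→0, 3→2, 4→5, 5→3, 6→7, 7→1]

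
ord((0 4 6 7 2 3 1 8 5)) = 9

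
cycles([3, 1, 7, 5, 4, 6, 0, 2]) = (0 3 5 6)(2 7)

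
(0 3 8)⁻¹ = (0 8 3)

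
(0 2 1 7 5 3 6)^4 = (0 5 2 3 1 6 7)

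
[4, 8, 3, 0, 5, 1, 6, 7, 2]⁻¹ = [3, 5, 8, 2, 0, 4, 6, 7, 1]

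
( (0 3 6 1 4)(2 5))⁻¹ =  (0 4 1 6 3)(2 5)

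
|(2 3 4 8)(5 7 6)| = 12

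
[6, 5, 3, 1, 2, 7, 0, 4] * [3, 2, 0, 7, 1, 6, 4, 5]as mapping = [0→4, 1→6, 2→7, 3→2, 4→0, 5→5, 6→3, 7→1]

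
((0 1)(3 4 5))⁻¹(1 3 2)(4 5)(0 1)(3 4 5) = (0 4 2)(3 5)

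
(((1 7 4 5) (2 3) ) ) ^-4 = () 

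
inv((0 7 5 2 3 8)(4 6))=(0 8 3 2 5 7)(4 6)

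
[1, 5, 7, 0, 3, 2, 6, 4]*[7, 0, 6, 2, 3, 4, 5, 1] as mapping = [0→0, 1→4, 2→1, 3→7, 4→2, 5→6, 6→5, 7→3] 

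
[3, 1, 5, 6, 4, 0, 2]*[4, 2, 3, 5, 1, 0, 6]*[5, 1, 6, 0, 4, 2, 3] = [2, 6, 5, 3, 1, 4, 0]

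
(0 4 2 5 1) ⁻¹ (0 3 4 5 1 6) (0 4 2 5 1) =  (0 6 4 3 2 1) 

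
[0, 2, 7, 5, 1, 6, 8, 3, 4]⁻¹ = [0, 4, 1, 7, 8, 3, 5, 2, 6]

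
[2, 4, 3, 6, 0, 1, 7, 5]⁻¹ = [4, 5, 0, 2, 1, 7, 3, 6]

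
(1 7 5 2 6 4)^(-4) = (1 5 6)(2 4 7)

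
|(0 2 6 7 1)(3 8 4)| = 15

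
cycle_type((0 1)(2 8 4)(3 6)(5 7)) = 2^3.3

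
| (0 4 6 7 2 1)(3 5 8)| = 6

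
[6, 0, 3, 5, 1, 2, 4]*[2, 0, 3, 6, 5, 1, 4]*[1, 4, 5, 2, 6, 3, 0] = [6, 5, 0, 4, 1, 2, 3]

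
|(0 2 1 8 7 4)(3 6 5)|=6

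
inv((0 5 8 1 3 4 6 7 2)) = (0 2 7 6 4 3 1 8 5)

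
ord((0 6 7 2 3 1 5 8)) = 8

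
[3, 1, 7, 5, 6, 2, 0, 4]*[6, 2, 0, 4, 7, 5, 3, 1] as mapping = [0→4, 1→2, 2→1, 3→5, 4→3, 5→0, 6→6, 7→7] 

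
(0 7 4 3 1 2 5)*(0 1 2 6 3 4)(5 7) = (0 5 1 6 3 2 7)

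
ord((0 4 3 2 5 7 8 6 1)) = 9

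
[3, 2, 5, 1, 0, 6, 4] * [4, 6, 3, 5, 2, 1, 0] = [5, 3, 1, 6, 4, 0, 2]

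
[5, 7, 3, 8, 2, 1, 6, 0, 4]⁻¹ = [7, 5, 4, 2, 8, 0, 6, 1, 3]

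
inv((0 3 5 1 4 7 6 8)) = (0 8 6 7 4 1 5 3)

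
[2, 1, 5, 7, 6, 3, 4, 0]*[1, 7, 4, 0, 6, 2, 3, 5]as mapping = [0→4, 1→7, 2→2, 3→5, 4→3, 5→0, 6→6, 7→1]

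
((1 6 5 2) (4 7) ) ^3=(1 2 5 6) (4 7) 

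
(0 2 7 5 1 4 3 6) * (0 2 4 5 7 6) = (0 4 3)(1 5)(2 6)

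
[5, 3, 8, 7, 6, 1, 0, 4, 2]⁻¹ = [6, 5, 8, 1, 7, 0, 4, 3, 2]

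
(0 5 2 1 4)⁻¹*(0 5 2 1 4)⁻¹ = (0 1 5 4 2)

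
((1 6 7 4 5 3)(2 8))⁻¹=(1 3 5 4 7 6)(2 8)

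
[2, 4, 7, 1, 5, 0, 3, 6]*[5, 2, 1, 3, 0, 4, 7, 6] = [1, 0, 6, 2, 4, 5, 3, 7]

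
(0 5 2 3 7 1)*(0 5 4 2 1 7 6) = (0 4 2 3 6)(1 5)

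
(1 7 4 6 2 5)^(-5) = (1 7 4 6 2 5)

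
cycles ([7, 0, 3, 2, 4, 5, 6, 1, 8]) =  (0 7 1)(2 3)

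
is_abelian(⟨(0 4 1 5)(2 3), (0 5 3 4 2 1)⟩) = no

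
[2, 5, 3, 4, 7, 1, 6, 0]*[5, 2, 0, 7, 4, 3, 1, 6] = [0, 3, 7, 4, 6, 2, 1, 5]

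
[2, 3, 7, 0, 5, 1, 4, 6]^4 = [4, 7, 5, 6, 0, 2, 3, 1]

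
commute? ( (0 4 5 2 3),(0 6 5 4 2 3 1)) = no: (0 4 5 2 3)*(0 6 5 4 2 3 1) = (0 2 1)(3 6 5),(0 6 5 4 2 3 1)*(0 4 5 2 3) = (0 6 2)(1 4 3)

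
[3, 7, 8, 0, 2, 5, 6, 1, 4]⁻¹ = [3, 7, 4, 0, 8, 5, 6, 1, 2]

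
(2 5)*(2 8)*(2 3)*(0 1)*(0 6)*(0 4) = (0 1 6 4)(2 5 8 3)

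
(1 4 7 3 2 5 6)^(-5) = (1 7 2 6 4 3 5)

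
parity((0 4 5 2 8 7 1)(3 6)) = odd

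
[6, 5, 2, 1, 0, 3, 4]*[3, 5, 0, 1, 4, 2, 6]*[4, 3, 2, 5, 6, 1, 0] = [0, 2, 4, 1, 5, 3, 6]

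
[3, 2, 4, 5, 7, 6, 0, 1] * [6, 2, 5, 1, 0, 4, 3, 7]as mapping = [0→1, 1→5, 2→0, 3→4, 4→7, 5→3, 6→6, 7→2]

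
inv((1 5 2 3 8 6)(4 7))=(1 6 8 3 2 5)(4 7)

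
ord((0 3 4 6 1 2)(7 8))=6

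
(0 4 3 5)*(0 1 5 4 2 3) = (0 2 3 4)(1 5)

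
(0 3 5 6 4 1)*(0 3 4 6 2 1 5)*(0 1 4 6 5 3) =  (0 6 5 2 4 3 1)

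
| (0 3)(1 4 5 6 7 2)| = 6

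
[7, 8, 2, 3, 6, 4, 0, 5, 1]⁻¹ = [6, 8, 2, 3, 5, 7, 4, 0, 1]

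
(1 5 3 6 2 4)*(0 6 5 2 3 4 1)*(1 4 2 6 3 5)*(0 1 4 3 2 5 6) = (0 2 3 4 1)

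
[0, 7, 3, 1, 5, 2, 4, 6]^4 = [0, 5, 6, 4, 1, 7, 3, 2]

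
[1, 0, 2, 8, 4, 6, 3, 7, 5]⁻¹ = [1, 0, 2, 6, 4, 8, 5, 7, 3]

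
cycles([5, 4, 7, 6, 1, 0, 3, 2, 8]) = (0 5)(1 4)(2 7)(3 6)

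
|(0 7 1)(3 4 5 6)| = 12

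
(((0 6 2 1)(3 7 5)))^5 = (0 6 2 1)(3 5 7)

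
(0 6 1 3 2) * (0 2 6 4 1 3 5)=(0 4 1 5)(3 6)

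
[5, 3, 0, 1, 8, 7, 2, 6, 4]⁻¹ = [2, 3, 6, 1, 8, 0, 7, 5, 4]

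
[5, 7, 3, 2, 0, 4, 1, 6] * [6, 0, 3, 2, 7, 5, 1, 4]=[5, 4, 2, 3, 6, 7, 0, 1] 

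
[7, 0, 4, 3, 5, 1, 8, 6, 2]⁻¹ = [1, 5, 8, 3, 2, 4, 7, 0, 6]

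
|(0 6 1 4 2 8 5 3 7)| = 9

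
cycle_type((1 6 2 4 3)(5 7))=2.5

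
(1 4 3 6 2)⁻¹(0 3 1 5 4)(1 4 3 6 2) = (0 6 4 5 3)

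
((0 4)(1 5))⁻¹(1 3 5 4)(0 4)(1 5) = (0 5 3 1)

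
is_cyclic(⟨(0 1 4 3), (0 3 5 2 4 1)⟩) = no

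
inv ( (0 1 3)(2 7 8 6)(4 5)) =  (0 3 1)(2 6 8 7)(4 5)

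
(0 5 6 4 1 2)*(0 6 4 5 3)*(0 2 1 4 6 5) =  (0 3 2 5 6)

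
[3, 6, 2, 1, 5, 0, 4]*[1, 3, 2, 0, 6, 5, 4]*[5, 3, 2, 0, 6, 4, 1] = [5, 6, 2, 0, 4, 3, 1]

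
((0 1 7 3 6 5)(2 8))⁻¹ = (0 5 6 3 7 1)(2 8)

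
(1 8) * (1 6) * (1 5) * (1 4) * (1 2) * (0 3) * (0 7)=(0 3 7) (1 8 6 5 4 2) 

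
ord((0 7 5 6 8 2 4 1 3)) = 9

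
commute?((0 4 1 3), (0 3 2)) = no:(0 4 1 3) * (0 3 2) = (0 4 1 2), (0 3 2) * (0 4 1 3) = (1 3 2 4)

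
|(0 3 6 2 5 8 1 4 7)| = 9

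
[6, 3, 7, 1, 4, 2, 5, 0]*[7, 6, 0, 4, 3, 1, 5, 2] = [5, 4, 2, 6, 3, 0, 1, 7]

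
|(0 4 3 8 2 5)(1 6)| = 6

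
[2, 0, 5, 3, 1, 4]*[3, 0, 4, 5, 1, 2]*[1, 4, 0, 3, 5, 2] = [5, 3, 0, 2, 1, 4]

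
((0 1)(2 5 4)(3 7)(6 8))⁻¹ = (0 1)(2 4 5)(3 7)(6 8)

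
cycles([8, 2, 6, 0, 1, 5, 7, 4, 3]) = (0 8 3)(1 2 6 7 4)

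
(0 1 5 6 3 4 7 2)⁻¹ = (0 2 7 4 3 6 5 1)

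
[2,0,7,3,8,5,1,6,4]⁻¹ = [1,6,0,3,8,5,7,2,4]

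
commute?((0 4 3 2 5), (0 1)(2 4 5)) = no:(0 4 3 2 5)*(0 1)(2 4 5) = (0 5 1)(3 4), (0 1)(2 4 5)*(0 4 3 2 5) = (0 1 4)(2 3)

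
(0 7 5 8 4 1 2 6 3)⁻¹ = (0 3 6 2 1 4 8 5 7)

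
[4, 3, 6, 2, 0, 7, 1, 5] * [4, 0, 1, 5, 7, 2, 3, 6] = [7, 5, 3, 1, 4, 6, 0, 2]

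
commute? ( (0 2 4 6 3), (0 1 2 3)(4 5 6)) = no: (0 2 4 6 3)*(0 1 2 3)(4 5 6) = (0 3 1 2 5 6), (0 1 2 3)(4 5 6)*(0 2 4 6 3) = (0 1 4 5 3 2)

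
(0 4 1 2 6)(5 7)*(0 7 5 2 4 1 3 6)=(0 1 4 3 6 7 2)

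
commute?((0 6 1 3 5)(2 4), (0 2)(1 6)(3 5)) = no:(0 6 1 3 5)(2 4) * (0 2)(1 6)(3 5) = (0 1 5 2 4), (0 2)(1 6)(3 5) * (0 6 1 3 5)(2 4) = (0 4 2 6 3)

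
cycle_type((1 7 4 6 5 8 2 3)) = 8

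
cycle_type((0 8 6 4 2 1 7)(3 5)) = 2.7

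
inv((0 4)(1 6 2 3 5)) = (0 4)(1 5 3 2 6)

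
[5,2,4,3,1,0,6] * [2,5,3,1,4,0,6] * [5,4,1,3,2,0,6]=[5,3,2,4,0,1,6]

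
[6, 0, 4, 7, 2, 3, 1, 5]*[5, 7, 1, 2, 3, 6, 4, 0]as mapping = [0→4, 1→5, 2→3, 3→0, 4→1, 5→2, 6→7, 7→6]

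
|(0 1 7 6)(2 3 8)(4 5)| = 12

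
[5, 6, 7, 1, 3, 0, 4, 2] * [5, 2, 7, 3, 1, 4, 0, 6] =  [4, 0, 6, 2, 3, 5, 1, 7]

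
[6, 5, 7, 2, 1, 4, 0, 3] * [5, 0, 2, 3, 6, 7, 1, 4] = [1, 7, 4, 2, 0, 6, 5, 3]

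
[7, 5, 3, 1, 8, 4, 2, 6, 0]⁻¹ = [8, 3, 6, 2, 5, 1, 7, 0, 4]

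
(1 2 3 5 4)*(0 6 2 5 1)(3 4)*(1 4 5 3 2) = (0 6 1 3 4)(2 5)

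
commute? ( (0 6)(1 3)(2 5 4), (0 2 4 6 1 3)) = no: (0 6)(1 3)(2 5 4)*(0 2 4 6 1 3) = (0 1)(2 5 6), (0 2 4 6 1 3)*(0 6)(1 3)(2 5 4) = (0 5 4)(3 6)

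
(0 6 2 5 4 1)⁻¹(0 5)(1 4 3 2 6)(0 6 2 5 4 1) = (0 1 3 5 2)(4 6)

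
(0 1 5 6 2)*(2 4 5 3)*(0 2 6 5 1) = (1 3 6 4)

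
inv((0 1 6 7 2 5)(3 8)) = (0 5 2 7 6 1)(3 8)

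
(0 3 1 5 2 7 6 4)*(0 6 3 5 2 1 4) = (0 5 1 2 7 3 4 6)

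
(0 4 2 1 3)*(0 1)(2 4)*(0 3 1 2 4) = (0 4)(2 3)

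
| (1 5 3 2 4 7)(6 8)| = 6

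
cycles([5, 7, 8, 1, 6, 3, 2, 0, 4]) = (0 5 3 1 7)(2 8 4 6)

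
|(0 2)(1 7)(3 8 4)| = 6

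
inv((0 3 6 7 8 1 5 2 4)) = (0 4 2 5 1 8 7 6 3)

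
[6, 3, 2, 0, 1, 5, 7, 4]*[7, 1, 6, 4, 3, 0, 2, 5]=[2, 4, 6, 7, 1, 0, 5, 3]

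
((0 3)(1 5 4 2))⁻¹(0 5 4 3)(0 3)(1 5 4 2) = (0 3 4 2)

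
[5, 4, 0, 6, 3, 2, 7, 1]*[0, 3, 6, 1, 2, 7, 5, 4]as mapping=[0→7, 1→2, 2→0, 3→5, 4→1, 5→6, 6→4, 7→3]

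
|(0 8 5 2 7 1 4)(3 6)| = 14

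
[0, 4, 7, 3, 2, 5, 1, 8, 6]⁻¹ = [0, 6, 4, 3, 1, 5, 8, 2, 7]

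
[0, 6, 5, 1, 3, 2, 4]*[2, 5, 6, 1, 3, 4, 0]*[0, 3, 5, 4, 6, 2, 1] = [5, 0, 6, 2, 3, 1, 4]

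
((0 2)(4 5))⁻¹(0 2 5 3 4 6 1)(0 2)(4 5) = (0 4 3 5 6 1 2)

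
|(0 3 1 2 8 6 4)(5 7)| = 14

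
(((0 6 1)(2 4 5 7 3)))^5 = (0 1 6)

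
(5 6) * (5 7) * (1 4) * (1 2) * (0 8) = (0 8)(1 4 2)(5 6 7)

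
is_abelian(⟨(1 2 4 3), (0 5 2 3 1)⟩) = no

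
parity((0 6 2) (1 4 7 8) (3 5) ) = even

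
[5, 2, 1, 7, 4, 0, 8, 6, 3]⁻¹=[5, 2, 1, 8, 4, 0, 7, 3, 6]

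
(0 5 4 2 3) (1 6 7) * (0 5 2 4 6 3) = (0 2) (1 3 5 6 7) 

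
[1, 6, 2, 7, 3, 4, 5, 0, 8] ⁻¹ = [7, 0, 2, 4, 5, 6, 1, 3, 8] 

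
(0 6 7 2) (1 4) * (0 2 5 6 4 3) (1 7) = (0 4 7 5 6 1 3) 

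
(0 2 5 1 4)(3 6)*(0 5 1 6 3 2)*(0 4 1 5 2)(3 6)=(0 4 2 5 3 6)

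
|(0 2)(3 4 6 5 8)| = 10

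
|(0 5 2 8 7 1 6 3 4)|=9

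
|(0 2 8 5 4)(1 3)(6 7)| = 10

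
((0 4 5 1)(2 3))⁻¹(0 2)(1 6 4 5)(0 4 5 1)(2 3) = (0 6 5 1)(3 4)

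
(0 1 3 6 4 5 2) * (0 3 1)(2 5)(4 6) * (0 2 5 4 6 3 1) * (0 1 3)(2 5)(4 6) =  (0 5 6)(2 3 4)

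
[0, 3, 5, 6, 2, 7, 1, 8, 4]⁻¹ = [0, 6, 4, 1, 8, 2, 3, 5, 7]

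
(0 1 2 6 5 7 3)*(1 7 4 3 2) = (0 7 2 6 5 4 3)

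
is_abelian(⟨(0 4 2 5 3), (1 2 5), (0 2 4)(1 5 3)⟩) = no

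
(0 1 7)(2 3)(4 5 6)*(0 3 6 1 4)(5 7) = (0 4 7 3 2 6)(1 5)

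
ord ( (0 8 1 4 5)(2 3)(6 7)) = 10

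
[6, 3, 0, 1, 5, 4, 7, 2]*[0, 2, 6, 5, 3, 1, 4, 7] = [4, 5, 0, 2, 1, 3, 7, 6]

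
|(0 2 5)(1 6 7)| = 3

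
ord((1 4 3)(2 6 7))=3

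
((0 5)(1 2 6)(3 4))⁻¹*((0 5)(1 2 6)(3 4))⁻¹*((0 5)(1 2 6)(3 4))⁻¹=(0 5)(3 4)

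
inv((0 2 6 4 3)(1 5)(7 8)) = (0 3 4 6 2)(1 5)(7 8)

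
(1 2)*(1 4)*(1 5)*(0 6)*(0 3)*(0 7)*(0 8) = (0 6 3 7 8)(1 2 4 5)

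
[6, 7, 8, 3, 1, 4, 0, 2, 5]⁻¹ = [6, 4, 7, 3, 5, 8, 0, 1, 2]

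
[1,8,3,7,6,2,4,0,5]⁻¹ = [7,0,5,2,6,8,4,3,1]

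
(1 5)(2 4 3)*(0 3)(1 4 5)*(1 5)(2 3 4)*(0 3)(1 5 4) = (0 1 4 3)(2 5)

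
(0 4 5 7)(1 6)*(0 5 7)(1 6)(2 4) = (0 2 4 7 5)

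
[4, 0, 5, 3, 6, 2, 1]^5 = [4, 0, 5, 3, 6, 2, 1]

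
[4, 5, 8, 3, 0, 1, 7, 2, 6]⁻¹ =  [4, 5, 7, 3, 0, 1, 8, 6, 2]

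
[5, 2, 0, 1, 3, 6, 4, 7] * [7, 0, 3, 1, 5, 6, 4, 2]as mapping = [0→6, 1→3, 2→7, 3→0, 4→1, 5→4, 6→5, 7→2]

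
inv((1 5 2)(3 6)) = (1 2 5)(3 6)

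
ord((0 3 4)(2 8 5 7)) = 12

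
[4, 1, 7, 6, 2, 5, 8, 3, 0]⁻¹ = [8, 1, 4, 7, 0, 5, 3, 2, 6]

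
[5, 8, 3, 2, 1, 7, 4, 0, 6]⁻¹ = [7, 4, 3, 2, 6, 0, 8, 5, 1]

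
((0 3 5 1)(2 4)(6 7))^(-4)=()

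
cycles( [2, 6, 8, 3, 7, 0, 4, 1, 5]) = (0 2 8 5) (1 6 4 7) 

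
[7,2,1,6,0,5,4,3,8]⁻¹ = [4,2,1,7,6,5,3,0,8]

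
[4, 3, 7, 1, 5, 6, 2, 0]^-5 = [4, 3, 7, 1, 5, 6, 2, 0]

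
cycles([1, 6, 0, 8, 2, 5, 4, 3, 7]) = (0 1 6 4 2)(3 8 7)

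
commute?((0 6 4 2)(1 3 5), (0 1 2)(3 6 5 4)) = no:(0 6 4 2)(1 3 5)*(0 1 2)(3 6 5 4) = (0 5 2 1 6 3 4), (0 1 2)(3 6 5 4)*(0 6 4 2)(1 3 5) = (0 3 4 5 2 6 1)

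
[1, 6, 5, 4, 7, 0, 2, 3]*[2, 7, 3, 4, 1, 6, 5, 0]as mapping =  [0→7, 1→5, 2→6, 3→1, 4→0, 5→2, 6→3, 7→4]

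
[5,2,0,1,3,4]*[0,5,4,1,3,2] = [2,4,0,5,1,3]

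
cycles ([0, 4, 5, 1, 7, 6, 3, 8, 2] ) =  (1 4 7 8 2 5 6 3)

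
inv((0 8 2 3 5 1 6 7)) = (0 7 6 1 5 3 2 8)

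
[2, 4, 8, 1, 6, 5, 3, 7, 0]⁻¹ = [8, 3, 0, 6, 1, 5, 4, 7, 2]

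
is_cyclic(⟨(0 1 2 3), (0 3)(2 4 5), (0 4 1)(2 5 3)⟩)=no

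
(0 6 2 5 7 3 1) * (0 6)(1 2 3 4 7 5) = (1 6 3 2)(4 7)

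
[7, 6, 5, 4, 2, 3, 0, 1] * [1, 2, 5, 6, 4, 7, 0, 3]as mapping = [0→3, 1→0, 2→7, 3→4, 4→5, 5→6, 6→1, 7→2]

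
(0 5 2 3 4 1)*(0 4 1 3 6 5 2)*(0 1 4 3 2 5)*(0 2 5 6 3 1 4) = (0 6 2 3) (4 5) 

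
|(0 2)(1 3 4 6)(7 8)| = 4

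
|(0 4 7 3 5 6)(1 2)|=6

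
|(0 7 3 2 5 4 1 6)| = 8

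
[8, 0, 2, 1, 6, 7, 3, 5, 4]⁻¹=[1, 3, 2, 6, 8, 7, 4, 5, 0]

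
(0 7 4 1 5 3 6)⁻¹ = (0 6 3 5 1 4 7)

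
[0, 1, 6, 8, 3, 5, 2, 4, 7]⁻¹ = [0, 1, 6, 4, 7, 5, 2, 8, 3]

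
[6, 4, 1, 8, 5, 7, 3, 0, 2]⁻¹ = [7, 2, 8, 6, 1, 4, 0, 5, 3]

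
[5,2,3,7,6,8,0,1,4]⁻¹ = [6,7,1,2,8,0,4,3,5]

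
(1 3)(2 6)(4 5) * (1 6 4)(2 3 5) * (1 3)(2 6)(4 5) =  (1 4 6)(2 5 3)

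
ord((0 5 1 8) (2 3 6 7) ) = 4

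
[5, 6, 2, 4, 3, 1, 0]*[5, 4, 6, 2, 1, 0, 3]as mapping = [0→0, 1→3, 2→6, 3→1, 4→2, 5→4, 6→5]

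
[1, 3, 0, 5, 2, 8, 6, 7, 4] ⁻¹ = [2, 0, 4, 1, 8, 3, 6, 7, 5] 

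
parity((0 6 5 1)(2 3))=even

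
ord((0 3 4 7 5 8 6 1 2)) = 9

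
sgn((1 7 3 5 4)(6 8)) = -1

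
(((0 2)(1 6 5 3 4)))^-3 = (0 2)(1 5 4 6 3)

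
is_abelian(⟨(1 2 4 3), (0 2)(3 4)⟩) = no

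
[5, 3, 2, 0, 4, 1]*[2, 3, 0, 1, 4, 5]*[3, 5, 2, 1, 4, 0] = [0, 5, 3, 2, 4, 1]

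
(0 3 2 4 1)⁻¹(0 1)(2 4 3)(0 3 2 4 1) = (0 3)(1 2 4)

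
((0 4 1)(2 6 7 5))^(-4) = (0 1 4)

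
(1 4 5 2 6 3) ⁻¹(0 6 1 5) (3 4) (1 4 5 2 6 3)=(0 3 4 2) (1 5) 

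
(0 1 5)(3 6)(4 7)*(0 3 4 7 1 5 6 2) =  (0 5 3 2)(1 6 4)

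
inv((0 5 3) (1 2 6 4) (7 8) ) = (0 3 5) (1 4 6 2) (7 8) 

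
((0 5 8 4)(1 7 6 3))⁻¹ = (0 4 8 5)(1 3 6 7)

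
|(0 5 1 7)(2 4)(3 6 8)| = 12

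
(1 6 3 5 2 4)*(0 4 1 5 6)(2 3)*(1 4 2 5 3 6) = (0 2 4 3 1)(5 6)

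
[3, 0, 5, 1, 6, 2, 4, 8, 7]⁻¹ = [1, 3, 5, 0, 6, 2, 4, 8, 7]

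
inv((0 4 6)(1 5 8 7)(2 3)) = (0 6 4)(1 7 8 5)(2 3)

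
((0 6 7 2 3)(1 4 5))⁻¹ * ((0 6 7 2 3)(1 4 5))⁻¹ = (0 2 6 3 7)(1 4 5)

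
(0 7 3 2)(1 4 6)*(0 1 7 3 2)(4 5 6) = (0 3)(1 5 6 7 2)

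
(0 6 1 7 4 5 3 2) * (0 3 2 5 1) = (0 6)(1 7 4)(2 3 5)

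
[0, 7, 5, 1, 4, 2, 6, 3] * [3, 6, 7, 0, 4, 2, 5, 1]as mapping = [0→3, 1→1, 2→2, 3→6, 4→4, 5→7, 6→5, 7→0]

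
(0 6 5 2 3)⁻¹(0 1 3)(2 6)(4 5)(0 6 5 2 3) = (0 6 1)(2 4)(3 5)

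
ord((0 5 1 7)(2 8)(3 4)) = 4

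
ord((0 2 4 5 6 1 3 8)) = 8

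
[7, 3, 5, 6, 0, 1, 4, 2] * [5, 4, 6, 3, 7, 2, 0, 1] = [1, 3, 2, 0, 5, 4, 7, 6]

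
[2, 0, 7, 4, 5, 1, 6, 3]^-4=[3, 7, 4, 1, 0, 2, 6, 5]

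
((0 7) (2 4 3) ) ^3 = (0 7) 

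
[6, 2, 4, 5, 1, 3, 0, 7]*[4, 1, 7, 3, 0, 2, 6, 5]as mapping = [0→6, 1→7, 2→0, 3→2, 4→1, 5→3, 6→4, 7→5]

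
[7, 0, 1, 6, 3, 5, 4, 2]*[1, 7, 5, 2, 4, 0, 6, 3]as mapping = [0→3, 1→1, 2→7, 3→6, 4→2, 5→0, 6→4, 7→5]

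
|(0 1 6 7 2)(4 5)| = 10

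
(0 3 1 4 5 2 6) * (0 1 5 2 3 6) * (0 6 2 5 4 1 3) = (0 2 6 3 4 5)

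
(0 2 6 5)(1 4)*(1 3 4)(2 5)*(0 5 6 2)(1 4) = (0 6)(1 4 3)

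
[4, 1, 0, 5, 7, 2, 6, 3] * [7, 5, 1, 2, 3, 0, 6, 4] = [3, 5, 7, 0, 4, 1, 6, 2]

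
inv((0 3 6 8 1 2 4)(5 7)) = (0 4 2 1 8 6 3)(5 7)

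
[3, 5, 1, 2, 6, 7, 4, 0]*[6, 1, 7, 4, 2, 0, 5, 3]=[4, 0, 1, 7, 5, 3, 2, 6]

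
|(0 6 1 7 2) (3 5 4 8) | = 20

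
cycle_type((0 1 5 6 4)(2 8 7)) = 3.5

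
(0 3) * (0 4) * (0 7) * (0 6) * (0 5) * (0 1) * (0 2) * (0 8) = (0 3 4 7 6 5 1 2 8)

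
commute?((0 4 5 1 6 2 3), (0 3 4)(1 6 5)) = no:(0 4 5 1 6 2 3)*(0 3 4)(1 6 5) = (1 5 6 2 4), (0 3 4)(1 6 5)*(0 4 5 1 6 2 3) = (1 2 3 5 6)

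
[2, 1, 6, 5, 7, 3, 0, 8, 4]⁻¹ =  [6, 1, 0, 5, 8, 3, 2, 4, 7]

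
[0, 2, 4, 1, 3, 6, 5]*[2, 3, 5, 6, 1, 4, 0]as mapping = [0→2, 1→5, 2→1, 3→3, 4→6, 5→0, 6→4]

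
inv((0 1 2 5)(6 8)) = (0 5 2 1)(6 8)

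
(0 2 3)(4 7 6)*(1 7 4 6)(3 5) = (0 2 5 3)(1 7)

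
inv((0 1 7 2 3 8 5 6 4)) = (0 4 6 5 8 3 2 7 1)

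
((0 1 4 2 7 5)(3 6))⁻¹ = (0 5 7 2 4 1)(3 6)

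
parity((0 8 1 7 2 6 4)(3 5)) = odd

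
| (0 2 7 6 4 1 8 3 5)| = 9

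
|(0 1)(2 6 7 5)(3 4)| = 4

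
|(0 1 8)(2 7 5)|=3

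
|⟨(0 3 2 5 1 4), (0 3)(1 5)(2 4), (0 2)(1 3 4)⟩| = 720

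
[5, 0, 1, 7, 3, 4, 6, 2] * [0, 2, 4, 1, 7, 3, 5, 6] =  [3, 0, 2, 6, 1, 7, 5, 4]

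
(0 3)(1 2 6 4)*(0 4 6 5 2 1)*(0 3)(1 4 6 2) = (1 4 3 6 2 5)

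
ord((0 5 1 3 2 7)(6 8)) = 6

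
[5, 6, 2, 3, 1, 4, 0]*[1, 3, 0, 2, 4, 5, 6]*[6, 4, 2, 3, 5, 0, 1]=[0, 1, 6, 2, 3, 5, 4]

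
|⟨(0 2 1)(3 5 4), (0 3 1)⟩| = 360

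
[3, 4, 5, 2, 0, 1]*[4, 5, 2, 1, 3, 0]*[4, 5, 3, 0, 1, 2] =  [5, 0, 4, 3, 1, 2] 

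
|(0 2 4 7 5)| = 5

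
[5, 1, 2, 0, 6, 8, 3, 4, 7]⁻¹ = [3, 1, 2, 6, 7, 0, 4, 8, 5]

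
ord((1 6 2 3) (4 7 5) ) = 12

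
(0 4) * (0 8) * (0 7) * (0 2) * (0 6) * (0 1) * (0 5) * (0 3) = (0 4 8 7 2 6 1 5 3) 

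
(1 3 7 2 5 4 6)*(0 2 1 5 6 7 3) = (0 2 6 5 4 7 1)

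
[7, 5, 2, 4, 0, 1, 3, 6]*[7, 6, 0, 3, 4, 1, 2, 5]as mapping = [0→5, 1→1, 2→0, 3→4, 4→7, 5→6, 6→3, 7→2]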